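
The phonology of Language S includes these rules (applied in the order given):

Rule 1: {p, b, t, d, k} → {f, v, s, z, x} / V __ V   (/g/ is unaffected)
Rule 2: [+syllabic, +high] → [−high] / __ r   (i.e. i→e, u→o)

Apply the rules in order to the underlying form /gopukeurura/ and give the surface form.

gofuxeorora

Rule 1 (intervocalic spirantization): /p/ is a stop between vowels /o/ and /u/, so it spirantizes to the fricative [f]. /k/ is a stop between vowels /u/ and /e/, so it spirantizes to the fricative [x]. /gopukeurura/ → gofuxeurura.
Rule 2 (pre-rhotic lowering): /u/ is a high vowel immediately before /r/, so it lowers to [o]. /u/ is a high vowel immediately before /r/, so it lowers to [o]. /gofuxeurura/ → gofuxeorora.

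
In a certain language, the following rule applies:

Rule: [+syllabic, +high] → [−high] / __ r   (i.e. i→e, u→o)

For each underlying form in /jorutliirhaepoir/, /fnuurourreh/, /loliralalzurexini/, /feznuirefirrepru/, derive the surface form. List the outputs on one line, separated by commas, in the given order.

/jorutliirhaepoir/: /i/ is a high vowel immediately before /r/, so it lowers to [e]. /i/ is a high vowel immediately before /r/, so it lowers to [e]. → [jorutlierhaepoer].
/fnuurourreh/: /u/ is a high vowel immediately before /r/, so it lowers to [o]. /u/ is a high vowel immediately before /r/, so it lowers to [o]. → [fnuoroorreh].
/loliralalzurexini/: /i/ is a high vowel immediately before /r/, so it lowers to [e]. /u/ is a high vowel immediately before /r/, so it lowers to [o]. → [loleralalzorexini].
/feznuirefirrepru/: /i/ is a high vowel immediately before /r/, so it lowers to [e]. /i/ is a high vowel immediately before /r/, so it lowers to [e]. → [feznuereferrepru].

jorutlierhaepoer, fnuoroorreh, loleralalzorexini, feznuereferrepru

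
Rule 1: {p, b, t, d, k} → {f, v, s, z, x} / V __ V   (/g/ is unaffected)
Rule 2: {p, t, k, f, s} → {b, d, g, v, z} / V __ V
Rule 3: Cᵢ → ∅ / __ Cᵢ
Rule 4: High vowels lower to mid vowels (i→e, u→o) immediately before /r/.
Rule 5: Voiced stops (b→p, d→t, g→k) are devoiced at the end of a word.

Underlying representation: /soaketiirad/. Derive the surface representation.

Rule 1 (intervocalic spirantization): /k/ is a stop between vowels /a/ and /e/, so it spirantizes to the fricative [x]. /t/ is a stop between vowels /e/ and /i/, so it spirantizes to the fricative [s]. /soaketiirad/ → soaxesiirad.
Rule 2 (intervocalic voicing): /s/ is a voiceless obstruent between vowels /e/ and /i/, so it voices to [z]. /soaxesiirad/ → soaxeziirad.
Rule 3 (degemination): no segment meets the environment; /soaxeziirad/ is unchanged.
Rule 4 (pre-rhotic lowering): /i/ is a high vowel immediately before /r/, so it lowers to [e]. /soaxeziirad/ → soaxezierad.
Rule 5 (final devoicing): /d/ is a voiced stop in word-final position, so it devoices to [t]. /soaxezierad/ → soaxezierat.

soaxezierat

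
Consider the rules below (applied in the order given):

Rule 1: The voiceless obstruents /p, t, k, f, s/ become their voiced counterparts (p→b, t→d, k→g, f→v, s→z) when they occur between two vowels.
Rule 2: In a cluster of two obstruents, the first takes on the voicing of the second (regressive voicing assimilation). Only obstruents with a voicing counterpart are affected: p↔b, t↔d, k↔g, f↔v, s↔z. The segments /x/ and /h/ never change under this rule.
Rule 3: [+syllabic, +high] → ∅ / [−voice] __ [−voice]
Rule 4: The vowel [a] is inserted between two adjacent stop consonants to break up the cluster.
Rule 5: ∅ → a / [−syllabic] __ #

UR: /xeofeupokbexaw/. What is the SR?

xeoveubogabexawa

Rule 1 (intervocalic voicing): /f/ is a voiceless obstruent between vowels /o/ and /e/, so it voices to [v]. /p/ is a voiceless obstruent between vowels /u/ and /o/, so it voices to [b]. /xeofeupokbexaw/ → xeoveubokbexaw.
Rule 2 (regressive voicing assimilation): /k/ precedes the voiced obstruent /b/, so it voices to [g] by assimilation. /xeoveubokbexaw/ → xeoveubogbexaw.
Rule 3 (high vowel syncope): no segment meets the environment; /xeoveubogbexaw/ is unchanged.
Rule 4 (stop-cluster a-epenthesis): /g/ and /b/ form a stop–stop cluster, so [a] is inserted between them. /xeoveubogbexaw/ → xeoveubogabexaw.
Rule 5 (final a-epenthesis): the form ends in the consonant /w/, so [a] is inserted word-finally. /xeoveubogabexaw/ → xeoveubogabexawa.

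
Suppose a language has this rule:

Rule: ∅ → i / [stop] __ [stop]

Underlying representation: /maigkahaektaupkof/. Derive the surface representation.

maigikahaekitaupikof

/g/ and /k/ form a stop–stop cluster, so [i] is inserted between them.
/k/ and /t/ form a stop–stop cluster, so [i] is inserted between them.
/p/ and /k/ form a stop–stop cluster, so [i] is inserted between them.
Surface form: [maigikahaekitaupikof].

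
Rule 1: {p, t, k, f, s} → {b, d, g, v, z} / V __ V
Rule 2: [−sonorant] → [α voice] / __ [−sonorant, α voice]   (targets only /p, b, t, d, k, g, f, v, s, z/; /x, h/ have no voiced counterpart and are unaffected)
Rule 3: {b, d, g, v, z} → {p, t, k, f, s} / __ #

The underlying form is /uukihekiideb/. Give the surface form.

Rule 1 (intervocalic voicing): /k/ is a voiceless obstruent between vowels /u/ and /i/, so it voices to [g]. /k/ is a voiceless obstruent between vowels /e/ and /i/, so it voices to [g]. /uukihekiideb/ → uugihegiideb.
Rule 2 (regressive voicing assimilation): no segment meets the environment; /uugihegiideb/ is unchanged.
Rule 3 (final devoicing): /b/ is a voiced obstruent in word-final position, so it devoices to [p]. /uugihegiideb/ → uugihegiidep.

uugihegiidep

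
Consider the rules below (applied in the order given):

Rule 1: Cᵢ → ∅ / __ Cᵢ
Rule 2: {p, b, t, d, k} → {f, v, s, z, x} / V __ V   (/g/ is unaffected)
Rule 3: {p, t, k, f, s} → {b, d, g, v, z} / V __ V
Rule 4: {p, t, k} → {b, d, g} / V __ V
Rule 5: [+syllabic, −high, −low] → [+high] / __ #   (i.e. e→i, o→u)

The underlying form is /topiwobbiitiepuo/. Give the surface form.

Rule 1 (degemination): /bb/ is a geminate; the first /b/ deletes. /topiwobbiitiepuo/ → topiwobiitiepuo.
Rule 2 (intervocalic spirantization): /p/ is a stop between vowels /o/ and /i/, so it spirantizes to the fricative [f]. /b/ is a stop between vowels /o/ and /i/, so it spirantizes to the fricative [v]. /t/ is a stop between vowels /i/ and /i/, so it spirantizes to the fricative [s]. /p/ is a stop between vowels /e/ and /u/, so it spirantizes to the fricative [f]. /topiwobiitiepuo/ → tofiwoviisiefuo.
Rule 3 (intervocalic voicing): /f/ is a voiceless obstruent between vowels /o/ and /i/, so it voices to [v]. /s/ is a voiceless obstruent between vowels /i/ and /i/, so it voices to [z]. /f/ is a voiceless obstruent between vowels /e/ and /u/, so it voices to [v]. /tofiwoviisiefuo/ → toviwoviizievuo.
Rule 4 (intervocalic voicing): no segment meets the environment; /toviwoviizievuo/ is unchanged.
Rule 5 (final vowel raising): /o/ is a mid vowel in word-final position, so it raises to [u]. /toviwoviizievuo/ → toviwoviizievuu.

toviwoviizievuu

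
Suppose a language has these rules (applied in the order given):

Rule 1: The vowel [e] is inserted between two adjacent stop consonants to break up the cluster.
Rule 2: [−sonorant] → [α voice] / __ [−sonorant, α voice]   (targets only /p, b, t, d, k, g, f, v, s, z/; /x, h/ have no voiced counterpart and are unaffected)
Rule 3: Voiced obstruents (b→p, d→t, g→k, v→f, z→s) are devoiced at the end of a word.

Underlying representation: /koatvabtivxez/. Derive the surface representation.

Rule 1 (stop-cluster e-epenthesis): /b/ and /t/ form a stop–stop cluster, so [e] is inserted between them. /koatvabtivxez/ → koatvabetivxez.
Rule 2 (regressive voicing assimilation): /t/ precedes the voiced obstruent /v/, so it voices to [d] by assimilation. /v/ precedes the voiceless obstruent /x/, so it devoices to [f] by assimilation. /koatvabetivxez/ → koadvabetifxez.
Rule 3 (final devoicing): /z/ is a voiced obstruent in word-final position, so it devoices to [s]. /koadvabetifxez/ → koadvabetifxes.

koadvabetifxes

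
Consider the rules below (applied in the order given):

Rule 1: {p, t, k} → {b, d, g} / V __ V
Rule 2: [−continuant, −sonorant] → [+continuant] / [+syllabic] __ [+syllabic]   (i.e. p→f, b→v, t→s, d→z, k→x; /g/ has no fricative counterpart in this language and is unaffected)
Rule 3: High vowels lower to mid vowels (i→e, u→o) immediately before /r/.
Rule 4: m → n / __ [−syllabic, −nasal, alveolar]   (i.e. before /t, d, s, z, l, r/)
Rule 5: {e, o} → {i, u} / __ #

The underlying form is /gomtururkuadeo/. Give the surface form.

Rule 1 (intervocalic voicing): no segment meets the environment; /gomtururkuadeo/ is unchanged.
Rule 2 (intervocalic spirantization): /d/ is a stop between vowels /a/ and /e/, so it spirantizes to the fricative [z]. /gomtururkuadeo/ → gomtururkuazeo.
Rule 3 (pre-rhotic lowering): /u/ is a high vowel immediately before /r/, so it lowers to [o]. /u/ is a high vowel immediately before /r/, so it lowers to [o]. /gomtururkuazeo/ → gomtororkuazeo.
Rule 4 (nasal place assimilation): /m/ precedes the alveolar consonant /t/, so it assimilates in place to [n]. /gomtororkuazeo/ → gontororkuazeo.
Rule 5 (final vowel raising): /o/ is a mid vowel in word-final position, so it raises to [u]. /gontororkuazeo/ → gontororkuazeu.

gontororkuazeu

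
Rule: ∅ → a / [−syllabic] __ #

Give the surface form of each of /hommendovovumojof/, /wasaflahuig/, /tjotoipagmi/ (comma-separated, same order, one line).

/hommendovovumojof/: the form ends in the consonant /f/, so [a] is inserted word-finally. → [hommendovovumojofa].
/wasaflahuig/: the form ends in the consonant /g/, so [a] is inserted word-finally. → [wasaflahuiga].
/tjotoipagmi/: the rule's environment is not met; surfaces unchanged as [tjotoipagmi].

hommendovovumojofa, wasaflahuiga, tjotoipagmi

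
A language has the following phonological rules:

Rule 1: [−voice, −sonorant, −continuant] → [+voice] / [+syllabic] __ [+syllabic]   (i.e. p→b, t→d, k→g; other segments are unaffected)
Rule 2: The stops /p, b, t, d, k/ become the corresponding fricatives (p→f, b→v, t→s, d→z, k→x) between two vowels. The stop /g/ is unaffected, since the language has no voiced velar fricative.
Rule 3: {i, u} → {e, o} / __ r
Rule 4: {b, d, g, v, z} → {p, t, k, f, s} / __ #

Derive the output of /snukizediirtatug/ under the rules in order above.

snugizeziertazuk

Rule 1 (intervocalic voicing): /k/ is a voiceless stop between vowels /u/ and /i/, so it voices to [g]. /t/ is a voiceless stop between vowels /a/ and /u/, so it voices to [d]. /snukizediirtatug/ → snugizediirtadug.
Rule 2 (intervocalic spirantization): /d/ is a stop between vowels /e/ and /i/, so it spirantizes to the fricative [z]. /d/ is a stop between vowels /a/ and /u/, so it spirantizes to the fricative [z]. /snugizediirtadug/ → snugizeziirtazug.
Rule 3 (pre-rhotic lowering): /i/ is a high vowel immediately before /r/, so it lowers to [e]. /snugizeziirtazug/ → snugizeziertazug.
Rule 4 (final devoicing): /g/ is a voiced obstruent in word-final position, so it devoices to [k]. /snugizeziertazug/ → snugizeziertazuk.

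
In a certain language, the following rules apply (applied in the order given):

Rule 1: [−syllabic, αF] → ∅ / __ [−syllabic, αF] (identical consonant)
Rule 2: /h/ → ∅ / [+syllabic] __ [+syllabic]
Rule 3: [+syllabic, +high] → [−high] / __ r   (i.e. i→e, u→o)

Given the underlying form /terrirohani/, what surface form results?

tereroani

Rule 1 (degemination): /rr/ is a geminate; the first /r/ deletes. /terrirohani/ → terirohani.
Rule 2 (intervocalic h-deletion): /h/ occurs between vowels /o/ and /a/, so it deletes. /terirohani/ → teriroani.
Rule 3 (pre-rhotic lowering): /i/ is a high vowel immediately before /r/, so it lowers to [e]. /teriroani/ → tereroani.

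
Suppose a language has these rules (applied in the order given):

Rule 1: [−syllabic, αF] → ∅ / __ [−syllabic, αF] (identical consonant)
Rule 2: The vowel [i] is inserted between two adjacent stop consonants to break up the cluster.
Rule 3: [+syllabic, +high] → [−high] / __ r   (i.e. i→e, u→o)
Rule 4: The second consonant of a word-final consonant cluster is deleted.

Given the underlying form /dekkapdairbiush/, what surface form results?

dekapidaerbius

Rule 1 (degemination): /kk/ is a geminate; the first /k/ deletes. /dekkapdairbiush/ → dekapdairbiush.
Rule 2 (stop-cluster i-epenthesis): /p/ and /d/ form a stop–stop cluster, so [i] is inserted between them. /dekapdairbiush/ → dekapidairbiush.
Rule 3 (pre-rhotic lowering): /i/ is a high vowel immediately before /r/, so it lowers to [e]. /dekapidairbiush/ → dekapidaerbiush.
Rule 4 (final cluster simplification): /h/ is the second consonant of a word-final cluster /sh/, so it deletes. /dekapidaerbiush/ → dekapidaerbius.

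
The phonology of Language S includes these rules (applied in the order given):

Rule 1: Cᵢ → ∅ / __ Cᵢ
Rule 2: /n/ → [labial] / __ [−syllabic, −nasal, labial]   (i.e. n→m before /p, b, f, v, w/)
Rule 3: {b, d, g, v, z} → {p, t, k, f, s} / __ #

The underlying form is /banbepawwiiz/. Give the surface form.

bambepawiis

Rule 1 (degemination): /ww/ is a geminate; the first /w/ deletes. /banbepawwiiz/ → banbepawiiz.
Rule 2 (nasal place assimilation): /n/ precedes the labial consonant /b/, so it assimilates in place to [m]. /banbepawiiz/ → bambepawiiz.
Rule 3 (final devoicing): /z/ is a voiced obstruent in word-final position, so it devoices to [s]. /bambepawiiz/ → bambepawiis.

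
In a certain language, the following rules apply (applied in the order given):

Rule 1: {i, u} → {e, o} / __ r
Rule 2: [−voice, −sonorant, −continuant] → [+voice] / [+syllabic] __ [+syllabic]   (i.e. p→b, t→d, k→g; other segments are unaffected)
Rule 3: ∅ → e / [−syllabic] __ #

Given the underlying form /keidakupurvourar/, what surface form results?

Rule 1 (pre-rhotic lowering): /u/ is a high vowel immediately before /r/, so it lowers to [o]. /u/ is a high vowel immediately before /r/, so it lowers to [o]. /keidakupurvourar/ → keidakuporvoorar.
Rule 2 (intervocalic voicing): /k/ is a voiceless stop between vowels /a/ and /u/, so it voices to [g]. /p/ is a voiceless stop between vowels /u/ and /o/, so it voices to [b]. /keidakuporvoorar/ → keidaguborvoorar.
Rule 3 (final e-epenthesis): the form ends in the consonant /r/, so [e] is inserted word-finally. /keidaguborvoorar/ → keidaguborvoorare.

keidaguborvoorare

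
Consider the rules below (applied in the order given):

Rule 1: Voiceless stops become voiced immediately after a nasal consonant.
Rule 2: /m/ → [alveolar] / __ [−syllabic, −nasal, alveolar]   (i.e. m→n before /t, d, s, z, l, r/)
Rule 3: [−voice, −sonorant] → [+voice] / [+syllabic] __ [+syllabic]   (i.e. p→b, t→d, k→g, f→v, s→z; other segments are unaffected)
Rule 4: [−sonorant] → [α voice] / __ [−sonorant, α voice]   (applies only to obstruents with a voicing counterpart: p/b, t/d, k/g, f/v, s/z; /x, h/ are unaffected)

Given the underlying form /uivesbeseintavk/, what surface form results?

uivezbezeindafk

Rule 1 (post-nasal voicing): /t/ is a voiceless stop immediately after the nasal /n/, so it voices to [d]. /uivesbeseintavk/ → uivesbeseindavk.
Rule 2 (nasal place assimilation): no segment meets the environment; /uivesbeseindavk/ is unchanged.
Rule 3 (intervocalic voicing): /s/ is a voiceless obstruent between vowels /e/ and /e/, so it voices to [z]. /uivesbeseindavk/ → uivesbezeindavk.
Rule 4 (regressive voicing assimilation): /s/ precedes the voiced obstruent /b/, so it voices to [z] by assimilation. /v/ precedes the voiceless obstruent /k/, so it devoices to [f] by assimilation. /uivesbezeindavk/ → uivezbezeindafk.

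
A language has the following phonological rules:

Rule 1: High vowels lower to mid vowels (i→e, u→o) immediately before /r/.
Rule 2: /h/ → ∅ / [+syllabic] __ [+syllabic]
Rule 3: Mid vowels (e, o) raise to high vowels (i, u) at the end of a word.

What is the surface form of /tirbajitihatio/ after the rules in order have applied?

terbajitiatiu

Rule 1 (pre-rhotic lowering): /i/ is a high vowel immediately before /r/, so it lowers to [e]. /tirbajitihatio/ → terbajitihatio.
Rule 2 (intervocalic h-deletion): /h/ occurs between vowels /i/ and /a/, so it deletes. /terbajitihatio/ → terbajitiatio.
Rule 3 (final vowel raising): /o/ is a mid vowel in word-final position, so it raises to [u]. /terbajitiatio/ → terbajitiatiu.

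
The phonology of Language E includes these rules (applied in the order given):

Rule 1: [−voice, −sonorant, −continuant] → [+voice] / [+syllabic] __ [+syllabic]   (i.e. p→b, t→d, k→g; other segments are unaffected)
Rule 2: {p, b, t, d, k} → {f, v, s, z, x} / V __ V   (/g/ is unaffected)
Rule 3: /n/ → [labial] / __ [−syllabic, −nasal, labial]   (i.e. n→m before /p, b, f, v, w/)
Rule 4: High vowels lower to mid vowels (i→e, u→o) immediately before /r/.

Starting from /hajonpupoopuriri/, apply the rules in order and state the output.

hajompuvoovoreri

Rule 1 (intervocalic voicing): /p/ is a voiceless stop between vowels /u/ and /o/, so it voices to [b]. /p/ is a voiceless stop between vowels /o/ and /u/, so it voices to [b]. /hajonpupoopuriri/ → hajonpubooburiri.
Rule 2 (intervocalic spirantization): /b/ is a stop between vowels /u/ and /o/, so it spirantizes to the fricative [v]. /b/ is a stop between vowels /o/ and /u/, so it spirantizes to the fricative [v]. /hajonpubooburiri/ → hajonpuvoovuriri.
Rule 3 (nasal place assimilation): /n/ precedes the labial consonant /p/, so it assimilates in place to [m]. /hajonpuvoovuriri/ → hajompuvoovuriri.
Rule 4 (pre-rhotic lowering): /u/ is a high vowel immediately before /r/, so it lowers to [o]. /i/ is a high vowel immediately before /r/, so it lowers to [e]. /hajompuvoovuriri/ → hajompuvoovoreri.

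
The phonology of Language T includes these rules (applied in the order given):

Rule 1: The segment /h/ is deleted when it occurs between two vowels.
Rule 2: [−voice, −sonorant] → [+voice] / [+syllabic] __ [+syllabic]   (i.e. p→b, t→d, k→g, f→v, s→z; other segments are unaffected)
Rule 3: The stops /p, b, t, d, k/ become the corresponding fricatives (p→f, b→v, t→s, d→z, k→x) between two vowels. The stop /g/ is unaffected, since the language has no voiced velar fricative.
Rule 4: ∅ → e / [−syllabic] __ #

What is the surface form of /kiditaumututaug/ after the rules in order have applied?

kizizaumuzuzauge

Rule 1 (intervocalic h-deletion): no segment meets the environment; /kiditaumututaug/ is unchanged.
Rule 2 (intervocalic voicing): /t/ is a voiceless obstruent between vowels /i/ and /a/, so it voices to [d]. /t/ is a voiceless obstruent between vowels /u/ and /u/, so it voices to [d]. /t/ is a voiceless obstruent between vowels /u/ and /a/, so it voices to [d]. /kiditaumututaug/ → kididaumududaug.
Rule 3 (intervocalic spirantization): /d/ is a stop between vowels /i/ and /i/, so it spirantizes to the fricative [z]. /d/ is a stop between vowels /i/ and /a/, so it spirantizes to the fricative [z]. /d/ is a stop between vowels /u/ and /u/, so it spirantizes to the fricative [z]. /d/ is a stop between vowels /u/ and /a/, so it spirantizes to the fricative [z]. /kididaumududaug/ → kizizaumuzuzaug.
Rule 4 (final e-epenthesis): the form ends in the consonant /g/, so [e] is inserted word-finally. /kizizaumuzuzaug/ → kizizaumuzuzauge.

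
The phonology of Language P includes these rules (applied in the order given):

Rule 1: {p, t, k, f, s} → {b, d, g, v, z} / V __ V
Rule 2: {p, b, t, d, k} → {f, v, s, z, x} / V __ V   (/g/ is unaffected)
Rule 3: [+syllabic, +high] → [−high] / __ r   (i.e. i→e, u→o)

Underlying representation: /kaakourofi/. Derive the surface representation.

kaagoorovi

Rule 1 (intervocalic voicing): /k/ is a voiceless obstruent between vowels /a/ and /o/, so it voices to [g]. /f/ is a voiceless obstruent between vowels /o/ and /i/, so it voices to [v]. /kaakourofi/ → kaagourovi.
Rule 2 (intervocalic spirantization): no segment meets the environment; /kaagourovi/ is unchanged.
Rule 3 (pre-rhotic lowering): /u/ is a high vowel immediately before /r/, so it lowers to [o]. /kaagourovi/ → kaagoorovi.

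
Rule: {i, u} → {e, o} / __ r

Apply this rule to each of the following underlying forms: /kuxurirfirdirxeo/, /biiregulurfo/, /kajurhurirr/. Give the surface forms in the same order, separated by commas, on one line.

kuxorerferderxeo, bieregulorfo, kajorhorerr

/kuxurirfirdirxeo/: /u/ is a high vowel immediately before /r/, so it lowers to [o]. /i/ is a high vowel immediately before /r/, so it lowers to [e]. /i/ is a high vowel immediately before /r/, so it lowers to [e]. /i/ is a high vowel immediately before /r/, so it lowers to [e]. → [kuxorerferderxeo].
/biiregulurfo/: /i/ is a high vowel immediately before /r/, so it lowers to [e]. /u/ is a high vowel immediately before /r/, so it lowers to [o]. → [bieregulorfo].
/kajurhurirr/: /u/ is a high vowel immediately before /r/, so it lowers to [o]. /u/ is a high vowel immediately before /r/, so it lowers to [o]. /i/ is a high vowel immediately before /r/, so it lowers to [e]. → [kajorhorerr].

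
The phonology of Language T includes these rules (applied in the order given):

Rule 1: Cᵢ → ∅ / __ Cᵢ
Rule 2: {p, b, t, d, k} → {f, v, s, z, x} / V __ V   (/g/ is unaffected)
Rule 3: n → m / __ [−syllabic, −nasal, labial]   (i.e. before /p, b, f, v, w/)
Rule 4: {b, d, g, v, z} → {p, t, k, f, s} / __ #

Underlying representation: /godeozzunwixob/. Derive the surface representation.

gozeozumwixop

Rule 1 (degemination): /zz/ is a geminate; the first /z/ deletes. /godeozzunwixob/ → godeozunwixob.
Rule 2 (intervocalic spirantization): /d/ is a stop between vowels /o/ and /e/, so it spirantizes to the fricative [z]. /godeozunwixob/ → gozeozunwixob.
Rule 3 (nasal place assimilation): /n/ precedes the labial consonant /w/, so it assimilates in place to [m]. /gozeozunwixob/ → gozeozumwixob.
Rule 4 (final devoicing): /b/ is a voiced obstruent in word-final position, so it devoices to [p]. /gozeozumwixob/ → gozeozumwixop.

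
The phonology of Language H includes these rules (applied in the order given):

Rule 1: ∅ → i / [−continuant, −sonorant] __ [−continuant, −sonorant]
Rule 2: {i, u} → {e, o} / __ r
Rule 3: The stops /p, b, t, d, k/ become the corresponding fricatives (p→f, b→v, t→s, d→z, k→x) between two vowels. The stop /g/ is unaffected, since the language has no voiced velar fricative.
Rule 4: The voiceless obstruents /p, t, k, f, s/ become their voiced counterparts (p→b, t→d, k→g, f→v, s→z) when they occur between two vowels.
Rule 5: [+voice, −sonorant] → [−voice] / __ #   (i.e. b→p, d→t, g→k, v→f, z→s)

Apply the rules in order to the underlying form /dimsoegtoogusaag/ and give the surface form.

dimsoegizooguzaak

Rule 1 (stop-cluster i-epenthesis): /g/ and /t/ form a stop–stop cluster, so [i] is inserted between them. /dimsoegtoogusaag/ → dimsoegitoogusaag.
Rule 2 (pre-rhotic lowering): no segment meets the environment; /dimsoegitoogusaag/ is unchanged.
Rule 3 (intervocalic spirantization): /t/ is a stop between vowels /i/ and /o/, so it spirantizes to the fricative [s]. /dimsoegitoogusaag/ → dimsoegisoogusaag.
Rule 4 (intervocalic voicing): /s/ is a voiceless obstruent between vowels /i/ and /o/, so it voices to [z]. /s/ is a voiceless obstruent between vowels /u/ and /a/, so it voices to [z]. /dimsoegisoogusaag/ → dimsoegizooguzaag.
Rule 5 (final devoicing): /g/ is a voiced obstruent in word-final position, so it devoices to [k]. /dimsoegizooguzaag/ → dimsoegizooguzaak.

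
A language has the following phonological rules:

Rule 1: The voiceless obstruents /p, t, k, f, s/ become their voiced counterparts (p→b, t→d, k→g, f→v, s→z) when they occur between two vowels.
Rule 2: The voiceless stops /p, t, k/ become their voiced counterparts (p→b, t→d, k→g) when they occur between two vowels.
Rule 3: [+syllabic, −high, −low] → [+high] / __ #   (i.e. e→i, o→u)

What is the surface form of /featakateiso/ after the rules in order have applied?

Rule 1 (intervocalic voicing): /t/ is a voiceless obstruent between vowels /a/ and /a/, so it voices to [d]. /k/ is a voiceless obstruent between vowels /a/ and /a/, so it voices to [g]. /t/ is a voiceless obstruent between vowels /a/ and /e/, so it voices to [d]. /s/ is a voiceless obstruent between vowels /i/ and /o/, so it voices to [z]. /featakateiso/ → feadagadeizo.
Rule 2 (intervocalic voicing): no segment meets the environment; /feadagadeizo/ is unchanged.
Rule 3 (final vowel raising): /o/ is a mid vowel in word-final position, so it raises to [u]. /feadagadeizo/ → feadagadeizu.

feadagadeizu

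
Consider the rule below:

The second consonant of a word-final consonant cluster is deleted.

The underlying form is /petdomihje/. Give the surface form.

No segment of /petdomihje/ meets the structural description of the rule, so the form surfaces unchanged.

petdomihje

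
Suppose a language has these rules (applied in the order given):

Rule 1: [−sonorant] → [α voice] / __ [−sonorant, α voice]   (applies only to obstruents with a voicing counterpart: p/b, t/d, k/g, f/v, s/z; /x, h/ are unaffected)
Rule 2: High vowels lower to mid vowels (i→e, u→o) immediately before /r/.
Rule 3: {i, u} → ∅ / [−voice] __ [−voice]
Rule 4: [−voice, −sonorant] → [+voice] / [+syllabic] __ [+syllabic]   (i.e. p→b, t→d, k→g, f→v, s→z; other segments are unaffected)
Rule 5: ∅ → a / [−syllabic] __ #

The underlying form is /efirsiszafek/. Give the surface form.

eversizzaveka

Rule 1 (regressive voicing assimilation): /s/ precedes the voiced obstruent /z/, so it voices to [z] by assimilation. /efirsiszafek/ → efirsizzafek.
Rule 2 (pre-rhotic lowering): /i/ is a high vowel immediately before /r/, so it lowers to [e]. /efirsizzafek/ → efersizzafek.
Rule 3 (high vowel syncope): no segment meets the environment; /efersizzafek/ is unchanged.
Rule 4 (intervocalic voicing): /f/ is a voiceless obstruent between vowels /e/ and /e/, so it voices to [v]. /f/ is a voiceless obstruent between vowels /a/ and /e/, so it voices to [v]. /efersizzafek/ → eversizzavek.
Rule 5 (final a-epenthesis): the form ends in the consonant /k/, so [a] is inserted word-finally. /eversizzavek/ → eversizzaveka.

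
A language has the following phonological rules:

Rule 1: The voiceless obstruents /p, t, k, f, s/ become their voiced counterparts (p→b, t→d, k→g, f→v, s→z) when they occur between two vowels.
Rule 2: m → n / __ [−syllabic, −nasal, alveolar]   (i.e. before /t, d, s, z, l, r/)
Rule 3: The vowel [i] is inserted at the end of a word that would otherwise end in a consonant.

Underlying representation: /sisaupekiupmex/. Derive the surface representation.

Rule 1 (intervocalic voicing): /s/ is a voiceless obstruent between vowels /i/ and /a/, so it voices to [z]. /p/ is a voiceless obstruent between vowels /u/ and /e/, so it voices to [b]. /k/ is a voiceless obstruent between vowels /e/ and /i/, so it voices to [g]. /sisaupekiupmex/ → sizaubegiupmex.
Rule 2 (nasal place assimilation): no segment meets the environment; /sizaubegiupmex/ is unchanged.
Rule 3 (final i-epenthesis): the form ends in the consonant /x/, so [i] is inserted word-finally. /sizaubegiupmex/ → sizaubegiupmexi.

sizaubegiupmexi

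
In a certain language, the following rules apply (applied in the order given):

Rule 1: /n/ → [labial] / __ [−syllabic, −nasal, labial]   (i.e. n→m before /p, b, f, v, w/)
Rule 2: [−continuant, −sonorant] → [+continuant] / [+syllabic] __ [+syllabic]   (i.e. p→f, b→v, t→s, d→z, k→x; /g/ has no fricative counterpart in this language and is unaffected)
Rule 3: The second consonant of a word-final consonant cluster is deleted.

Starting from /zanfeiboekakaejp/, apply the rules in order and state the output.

Rule 1 (nasal place assimilation): /n/ precedes the labial consonant /f/, so it assimilates in place to [m]. /zanfeiboekakaejp/ → zamfeiboekakaejp.
Rule 2 (intervocalic spirantization): /b/ is a stop between vowels /i/ and /o/, so it spirantizes to the fricative [v]. /k/ is a stop between vowels /e/ and /a/, so it spirantizes to the fricative [x]. /k/ is a stop between vowels /a/ and /a/, so it spirantizes to the fricative [x]. /zamfeiboekakaejp/ → zamfeivoexaxaejp.
Rule 3 (final cluster simplification): /p/ is the second consonant of a word-final cluster /jp/, so it deletes. /zamfeivoexaxaejp/ → zamfeivoexaxaej.

zamfeivoexaxaej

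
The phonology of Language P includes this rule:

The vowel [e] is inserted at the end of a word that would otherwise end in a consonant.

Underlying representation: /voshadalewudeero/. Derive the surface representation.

voshadalewudeero

No segment of /voshadalewudeero/ meets the structural description of the rule, so the form surfaces unchanged.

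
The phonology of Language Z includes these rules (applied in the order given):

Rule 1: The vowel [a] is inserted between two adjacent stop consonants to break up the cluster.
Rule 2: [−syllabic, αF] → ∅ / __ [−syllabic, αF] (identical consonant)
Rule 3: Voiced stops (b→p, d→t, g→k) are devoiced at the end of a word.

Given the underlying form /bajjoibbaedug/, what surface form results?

Rule 1 (stop-cluster a-epenthesis): /b/ and /b/ form a stop–stop cluster, so [a] is inserted between them. /bajjoibbaedug/ → bajjoibabaedug.
Rule 2 (degemination): /jj/ is a geminate; the first /j/ deletes. /bajjoibabaedug/ → bajoibabaedug.
Rule 3 (final devoicing): /g/ is a voiced stop in word-final position, so it devoices to [k]. /bajoibabaedug/ → bajoibabaeduk.

bajoibabaeduk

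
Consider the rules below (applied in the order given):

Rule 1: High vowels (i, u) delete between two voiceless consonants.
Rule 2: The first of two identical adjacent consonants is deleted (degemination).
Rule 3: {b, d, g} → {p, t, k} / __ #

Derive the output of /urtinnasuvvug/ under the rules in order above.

urtinasuvuk

Rule 1 (high vowel syncope): no segment meets the environment; /urtinnasuvvug/ is unchanged.
Rule 2 (degemination): /nn/ is a geminate; the first /n/ deletes. /vv/ is a geminate; the first /v/ deletes. /urtinnasuvvug/ → urtinasuvug.
Rule 3 (final devoicing): /g/ is a voiced stop in word-final position, so it devoices to [k]. /urtinasuvug/ → urtinasuvuk.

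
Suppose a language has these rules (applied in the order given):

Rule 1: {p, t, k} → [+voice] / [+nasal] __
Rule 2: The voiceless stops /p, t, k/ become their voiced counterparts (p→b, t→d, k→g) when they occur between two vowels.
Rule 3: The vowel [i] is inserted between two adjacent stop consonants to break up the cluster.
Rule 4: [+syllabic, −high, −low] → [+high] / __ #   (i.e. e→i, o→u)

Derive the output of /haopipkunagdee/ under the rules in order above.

haobipikunagidei

Rule 1 (post-nasal voicing): no segment meets the environment; /haopipkunagdee/ is unchanged.
Rule 2 (intervocalic voicing): /p/ is a voiceless stop between vowels /o/ and /i/, so it voices to [b]. /haopipkunagdee/ → haobipkunagdee.
Rule 3 (stop-cluster i-epenthesis): /p/ and /k/ form a stop–stop cluster, so [i] is inserted between them. /g/ and /d/ form a stop–stop cluster, so [i] is inserted between them. /haobipkunagdee/ → haobipikunagidee.
Rule 4 (final vowel raising): /e/ is a mid vowel in word-final position, so it raises to [i]. /haobipikunagidee/ → haobipikunagidei.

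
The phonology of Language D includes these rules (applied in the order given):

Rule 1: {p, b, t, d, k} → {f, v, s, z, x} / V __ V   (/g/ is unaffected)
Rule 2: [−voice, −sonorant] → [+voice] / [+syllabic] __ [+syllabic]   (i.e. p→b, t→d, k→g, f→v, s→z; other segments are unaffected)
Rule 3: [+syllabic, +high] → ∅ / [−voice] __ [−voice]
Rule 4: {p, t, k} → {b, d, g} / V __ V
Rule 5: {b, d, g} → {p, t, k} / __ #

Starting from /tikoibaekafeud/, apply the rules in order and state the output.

txoivaexaveut

Rule 1 (intervocalic spirantization): /k/ is a stop between vowels /i/ and /o/, so it spirantizes to the fricative [x]. /b/ is a stop between vowels /i/ and /a/, so it spirantizes to the fricative [v]. /k/ is a stop between vowels /e/ and /a/, so it spirantizes to the fricative [x]. /tikoibaekafeud/ → tixoivaexafeud.
Rule 2 (intervocalic voicing): /f/ is a voiceless obstruent between vowels /a/ and /e/, so it voices to [v]. /tixoivaexafeud/ → tixoivaexaveud.
Rule 3 (high vowel syncope): /i/ is a high vowel flanked by voiceless consonants /t/ and /x/, so it deletes. /tixoivaexaveud/ → txoivaexaveud.
Rule 4 (intervocalic voicing): no segment meets the environment; /txoivaexaveud/ is unchanged.
Rule 5 (final devoicing): /d/ is a voiced stop in word-final position, so it devoices to [t]. /txoivaexaveud/ → txoivaexaveut.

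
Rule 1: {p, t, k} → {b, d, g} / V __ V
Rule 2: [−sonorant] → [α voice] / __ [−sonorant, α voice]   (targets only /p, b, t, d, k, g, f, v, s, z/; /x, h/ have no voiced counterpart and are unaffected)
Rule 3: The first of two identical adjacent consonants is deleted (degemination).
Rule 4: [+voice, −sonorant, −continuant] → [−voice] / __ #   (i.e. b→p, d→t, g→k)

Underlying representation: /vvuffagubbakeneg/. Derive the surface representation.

vufagubagenek

Rule 1 (intervocalic voicing): /k/ is a voiceless stop between vowels /a/ and /e/, so it voices to [g]. /vvuffagubbakeneg/ → vvuffagubbageneg.
Rule 2 (regressive voicing assimilation): no segment meets the environment; /vvuffagubbageneg/ is unchanged.
Rule 3 (degemination): /vv/ is a geminate; the first /v/ deletes. /ff/ is a geminate; the first /f/ deletes. /bb/ is a geminate; the first /b/ deletes. /vvuffagubbageneg/ → vufagubageneg.
Rule 4 (final devoicing): /g/ is a voiced stop in word-final position, so it devoices to [k]. /vufagubageneg/ → vufagubagenek.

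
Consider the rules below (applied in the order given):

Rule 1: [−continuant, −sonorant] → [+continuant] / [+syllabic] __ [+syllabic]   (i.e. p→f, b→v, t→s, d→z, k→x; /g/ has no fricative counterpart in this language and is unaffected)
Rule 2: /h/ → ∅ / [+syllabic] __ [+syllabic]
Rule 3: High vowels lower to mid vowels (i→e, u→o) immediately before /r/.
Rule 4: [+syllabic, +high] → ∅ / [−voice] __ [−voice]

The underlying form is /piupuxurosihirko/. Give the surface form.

Rule 1 (intervocalic spirantization): /p/ is a stop between vowels /u/ and /u/, so it spirantizes to the fricative [f]. /piupuxurosihirko/ → piufuxurosihirko.
Rule 2 (intervocalic h-deletion): /h/ occurs between vowels /i/ and /i/, so it deletes. /piufuxurosihirko/ → piufuxurosiirko.
Rule 3 (pre-rhotic lowering): /u/ is a high vowel immediately before /r/, so it lowers to [o]. /i/ is a high vowel immediately before /r/, so it lowers to [e]. /piufuxurosiirko/ → piufuxorosierko.
Rule 4 (high vowel syncope): /u/ is a high vowel flanked by voiceless consonants /f/ and /x/, so it deletes. /piufuxorosierko/ → piufxorosierko.

piufxorosierko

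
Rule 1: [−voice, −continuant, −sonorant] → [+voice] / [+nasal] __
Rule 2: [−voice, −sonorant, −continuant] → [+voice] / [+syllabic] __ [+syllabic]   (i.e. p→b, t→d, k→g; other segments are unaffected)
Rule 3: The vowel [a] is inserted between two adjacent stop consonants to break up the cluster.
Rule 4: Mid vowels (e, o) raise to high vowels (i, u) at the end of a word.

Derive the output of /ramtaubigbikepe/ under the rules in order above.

ramdaubigabigebi

Rule 1 (post-nasal voicing): /t/ is a voiceless stop immediately after the nasal /m/, so it voices to [d]. /ramtaubigbikepe/ → ramdaubigbikepe.
Rule 2 (intervocalic voicing): /k/ is a voiceless stop between vowels /i/ and /e/, so it voices to [g]. /p/ is a voiceless stop between vowels /e/ and /e/, so it voices to [b]. /ramdaubigbikepe/ → ramdaubigbigebe.
Rule 3 (stop-cluster a-epenthesis): /g/ and /b/ form a stop–stop cluster, so [a] is inserted between them. /ramdaubigbigebe/ → ramdaubigabigebe.
Rule 4 (final vowel raising): /e/ is a mid vowel in word-final position, so it raises to [i]. /ramdaubigabigebe/ → ramdaubigabigebi.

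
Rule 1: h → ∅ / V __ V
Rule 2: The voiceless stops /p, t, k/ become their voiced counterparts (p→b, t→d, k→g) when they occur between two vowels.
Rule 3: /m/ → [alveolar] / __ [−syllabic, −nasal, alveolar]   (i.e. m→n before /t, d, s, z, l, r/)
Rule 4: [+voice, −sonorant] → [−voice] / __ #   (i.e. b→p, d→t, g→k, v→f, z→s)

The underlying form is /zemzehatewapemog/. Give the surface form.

zenzeadewabemok

Rule 1 (intervocalic h-deletion): /h/ occurs between vowels /e/ and /a/, so it deletes. /zemzehatewapemog/ → zemzeatewapemog.
Rule 2 (intervocalic voicing): /t/ is a voiceless stop between vowels /a/ and /e/, so it voices to [d]. /p/ is a voiceless stop between vowels /a/ and /e/, so it voices to [b]. /zemzeatewapemog/ → zemzeadewabemog.
Rule 3 (nasal place assimilation): /m/ precedes the alveolar consonant /z/, so it assimilates in place to [n]. /zemzeadewabemog/ → zenzeadewabemog.
Rule 4 (final devoicing): /g/ is a voiced obstruent in word-final position, so it devoices to [k]. /zenzeadewabemog/ → zenzeadewabemok.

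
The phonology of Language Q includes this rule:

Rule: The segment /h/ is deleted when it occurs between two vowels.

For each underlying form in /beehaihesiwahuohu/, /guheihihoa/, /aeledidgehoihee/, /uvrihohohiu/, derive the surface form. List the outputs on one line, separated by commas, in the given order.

/beehaihesiwahuohu/: /h/ occurs between vowels /e/ and /a/, so it deletes. /h/ occurs between vowels /i/ and /e/, so it deletes. /h/ occurs between vowels /a/ and /u/, so it deletes. /h/ occurs between vowels /o/ and /u/, so it deletes. → [beeaiesiwauou].
/guheihihoa/: /h/ occurs between vowels /u/ and /e/, so it deletes. /h/ occurs between vowels /i/ and /i/, so it deletes. /h/ occurs between vowels /i/ and /o/, so it deletes. → [gueiioa].
/aeledidgehoihee/: /h/ occurs between vowels /e/ and /o/, so it deletes. /h/ occurs between vowels /i/ and /e/, so it deletes. → [aeledidgeoiee].
/uvrihohohiu/: /h/ occurs between vowels /i/ and /o/, so it deletes. /h/ occurs between vowels /o/ and /o/, so it deletes. /h/ occurs between vowels /o/ and /i/, so it deletes. → [uvriooiu].

beeaiesiwauou, gueiioa, aeledidgeoiee, uvriooiu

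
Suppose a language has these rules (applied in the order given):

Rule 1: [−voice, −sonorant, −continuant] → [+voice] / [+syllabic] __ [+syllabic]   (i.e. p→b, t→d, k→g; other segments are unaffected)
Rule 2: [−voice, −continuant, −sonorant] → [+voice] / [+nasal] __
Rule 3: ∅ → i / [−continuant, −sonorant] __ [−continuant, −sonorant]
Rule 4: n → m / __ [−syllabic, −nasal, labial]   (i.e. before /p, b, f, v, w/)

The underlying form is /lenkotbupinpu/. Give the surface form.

Rule 1 (intervocalic voicing): /p/ is a voiceless stop between vowels /u/ and /i/, so it voices to [b]. /lenkotbupinpu/ → lenkotbubinpu.
Rule 2 (post-nasal voicing): /k/ is a voiceless stop immediately after the nasal /n/, so it voices to [g]. /p/ is a voiceless stop immediately after the nasal /n/, so it voices to [b]. /lenkotbubinpu/ → lengotbubinbu.
Rule 3 (stop-cluster i-epenthesis): /t/ and /b/ form a stop–stop cluster, so [i] is inserted between them. /lengotbubinbu/ → lengotibubinbu.
Rule 4 (nasal place assimilation): /n/ precedes the labial consonant /b/, so it assimilates in place to [m]. /lengotibubinbu/ → lengotibubimbu.

lengotibubimbu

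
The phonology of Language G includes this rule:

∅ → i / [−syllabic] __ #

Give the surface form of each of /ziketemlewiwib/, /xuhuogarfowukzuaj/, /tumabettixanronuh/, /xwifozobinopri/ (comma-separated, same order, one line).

/ziketemlewiwib/: the form ends in the consonant /b/, so [i] is inserted word-finally. → [ziketemlewiwibi].
/xuhuogarfowukzuaj/: the form ends in the consonant /j/, so [i] is inserted word-finally. → [xuhuogarfowukzuaji].
/tumabettixanronuh/: the form ends in the consonant /h/, so [i] is inserted word-finally. → [tumabettixanronuhi].
/xwifozobinopri/: the rule's environment is not met; surfaces unchanged as [xwifozobinopri].

ziketemlewiwibi, xuhuogarfowukzuaji, tumabettixanronuhi, xwifozobinopri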